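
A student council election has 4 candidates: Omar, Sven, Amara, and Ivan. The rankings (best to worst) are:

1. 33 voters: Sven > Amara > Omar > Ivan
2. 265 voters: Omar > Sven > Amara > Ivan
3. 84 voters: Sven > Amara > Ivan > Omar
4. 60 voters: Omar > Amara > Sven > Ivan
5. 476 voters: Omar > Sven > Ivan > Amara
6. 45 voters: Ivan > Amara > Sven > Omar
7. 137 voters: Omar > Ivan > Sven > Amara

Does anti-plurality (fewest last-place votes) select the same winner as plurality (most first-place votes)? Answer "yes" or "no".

no

Anti-plurality — last-place votes: Omar 129, Sven 0, Amara 613, Ivan 358. Winner: Sven.
Plurality — first-place votes: Omar 938, Sven 117, Amara 0, Ivan 45. Winner: Omar.
The two methods disagree.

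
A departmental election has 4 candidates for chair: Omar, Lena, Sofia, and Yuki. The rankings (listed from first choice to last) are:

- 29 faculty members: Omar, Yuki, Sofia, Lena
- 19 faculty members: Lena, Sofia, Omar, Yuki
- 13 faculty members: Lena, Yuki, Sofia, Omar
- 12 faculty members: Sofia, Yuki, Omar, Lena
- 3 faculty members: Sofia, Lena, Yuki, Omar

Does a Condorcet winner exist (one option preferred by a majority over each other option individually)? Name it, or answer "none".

none

Checking pairwise contests:
Sofia beats Omar 47–29.
Omar beats Lena 41–35.
Yuki beats Sofia 42–34.
Omar beats Yuki 48–28.
Every option loses at least one head-to-head, so there is no Condorcet winner.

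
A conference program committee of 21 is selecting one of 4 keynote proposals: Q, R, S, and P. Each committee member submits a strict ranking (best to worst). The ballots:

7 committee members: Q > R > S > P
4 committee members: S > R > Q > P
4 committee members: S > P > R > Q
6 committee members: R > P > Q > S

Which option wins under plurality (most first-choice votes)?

First-place votes: Q 7, R 6, S 8, P 0.
S has the most first-place votes.

S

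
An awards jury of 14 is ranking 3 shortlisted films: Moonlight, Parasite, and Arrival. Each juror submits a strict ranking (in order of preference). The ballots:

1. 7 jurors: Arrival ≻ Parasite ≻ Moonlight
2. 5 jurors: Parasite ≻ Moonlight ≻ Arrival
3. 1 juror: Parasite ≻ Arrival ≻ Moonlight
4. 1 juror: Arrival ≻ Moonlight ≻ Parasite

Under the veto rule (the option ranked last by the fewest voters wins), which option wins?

Parasite

Last-place votes: Moonlight 8, Parasite 1, Arrival 5.
Parasite is ranked last by the fewest voters, so Parasite wins.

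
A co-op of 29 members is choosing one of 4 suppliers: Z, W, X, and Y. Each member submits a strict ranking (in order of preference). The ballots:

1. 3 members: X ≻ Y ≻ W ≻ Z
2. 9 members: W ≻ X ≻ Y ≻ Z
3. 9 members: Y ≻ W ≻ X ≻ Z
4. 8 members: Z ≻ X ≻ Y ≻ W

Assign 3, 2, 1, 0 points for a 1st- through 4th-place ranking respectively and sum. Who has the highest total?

Z: 3·0 + 9·0 + 9·0 + 8·3 = 24
W: 3·1 + 9·3 + 9·2 + 8·0 = 48
X: 3·3 + 9·2 + 9·1 + 8·2 = 52
Y: 3·2 + 9·1 + 9·3 + 8·1 = 50
X has the highest Borda score (52).

X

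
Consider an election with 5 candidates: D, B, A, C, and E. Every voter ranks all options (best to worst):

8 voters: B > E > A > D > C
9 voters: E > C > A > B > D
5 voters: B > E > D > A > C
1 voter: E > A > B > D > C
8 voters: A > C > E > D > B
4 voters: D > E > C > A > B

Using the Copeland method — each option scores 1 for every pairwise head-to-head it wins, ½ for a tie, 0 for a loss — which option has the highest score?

E

D: beats C; loses to B, A, and E → score 1.
B: beats D; loses to A, C, and E → score 1.
A: beats D, B, and C; loses to E → score 3.
C: beats B; loses to D, A, and E → score 1.
E: beats D, B, A, and C → score 4.
E has the best pairwise record.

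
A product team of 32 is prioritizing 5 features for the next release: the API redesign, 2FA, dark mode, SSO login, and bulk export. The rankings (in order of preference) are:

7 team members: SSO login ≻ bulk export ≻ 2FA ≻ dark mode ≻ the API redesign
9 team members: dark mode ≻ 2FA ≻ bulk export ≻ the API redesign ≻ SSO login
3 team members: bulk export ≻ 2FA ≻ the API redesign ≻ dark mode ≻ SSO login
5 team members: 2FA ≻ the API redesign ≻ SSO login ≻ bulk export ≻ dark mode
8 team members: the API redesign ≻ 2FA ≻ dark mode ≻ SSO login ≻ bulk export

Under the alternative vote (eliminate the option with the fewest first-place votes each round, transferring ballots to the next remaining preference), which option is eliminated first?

bulk export

Round 1: the API redesign 8, 2FA 5, dark mode 9, SSO login 7, bulk export 3. Eliminate bulk export.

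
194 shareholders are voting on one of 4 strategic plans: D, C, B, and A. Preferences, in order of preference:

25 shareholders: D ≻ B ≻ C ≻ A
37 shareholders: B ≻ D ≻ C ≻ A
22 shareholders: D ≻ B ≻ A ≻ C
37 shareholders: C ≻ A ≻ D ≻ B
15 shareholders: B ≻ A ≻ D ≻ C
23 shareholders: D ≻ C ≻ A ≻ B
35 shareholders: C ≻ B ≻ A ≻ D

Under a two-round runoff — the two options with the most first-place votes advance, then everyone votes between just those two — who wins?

D

Round 1 first-place votes: D 70, C 72, B 52, A 0.
C and D advance.
Runoff: C is preferred to D by 72 voters; D by 122.
D wins the runoff.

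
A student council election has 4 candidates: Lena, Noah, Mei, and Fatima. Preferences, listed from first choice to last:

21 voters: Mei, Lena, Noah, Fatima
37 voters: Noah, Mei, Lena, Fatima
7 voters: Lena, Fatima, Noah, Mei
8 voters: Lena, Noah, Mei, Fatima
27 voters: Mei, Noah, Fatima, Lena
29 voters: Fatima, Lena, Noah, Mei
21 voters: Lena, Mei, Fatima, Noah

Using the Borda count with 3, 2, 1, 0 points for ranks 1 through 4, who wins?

Lena: 21·2 + 37·1 + 7·3 + 8·3 + 27·0 + 29·2 + 21·3 = 245
Noah: 21·1 + 37·3 + 7·1 + 8·2 + 27·2 + 29·1 + 21·0 = 238
Mei: 21·3 + 37·2 + 7·0 + 8·1 + 27·3 + 29·0 + 21·2 = 268
Fatima: 21·0 + 37·0 + 7·2 + 8·0 + 27·1 + 29·3 + 21·1 = 149
Mei has the highest Borda score (268).

Mei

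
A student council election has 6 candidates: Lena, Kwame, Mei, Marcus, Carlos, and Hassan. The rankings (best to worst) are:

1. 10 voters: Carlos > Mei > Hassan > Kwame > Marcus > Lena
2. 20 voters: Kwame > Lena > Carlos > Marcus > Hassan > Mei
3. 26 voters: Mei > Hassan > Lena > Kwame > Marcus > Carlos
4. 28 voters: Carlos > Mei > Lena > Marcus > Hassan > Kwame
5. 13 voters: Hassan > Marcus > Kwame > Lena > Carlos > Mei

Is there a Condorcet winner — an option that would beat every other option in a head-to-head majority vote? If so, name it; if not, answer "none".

none

Checking pairwise contests:
Mei beats Lena 64–33.
Lena beats Kwame 54–43.
Carlos beats Mei 71–26.
Lena beats Marcus 74–23.
Lena beats Carlos 59–38.
Mei beats Hassan 64–33.
Every option loses at least one head-to-head, so there is no Condorcet winner.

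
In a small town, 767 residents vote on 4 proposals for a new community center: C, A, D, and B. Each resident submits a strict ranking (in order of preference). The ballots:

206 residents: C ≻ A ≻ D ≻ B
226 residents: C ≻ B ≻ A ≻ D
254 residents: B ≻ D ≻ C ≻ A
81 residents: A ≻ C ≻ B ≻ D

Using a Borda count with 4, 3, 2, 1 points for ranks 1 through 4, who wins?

C

C: 206·4 + 226·4 + 254·2 + 81·3 = 2479
A: 206·3 + 226·2 + 254·1 + 81·4 = 1648
D: 206·2 + 226·1 + 254·3 + 81·1 = 1481
B: 206·1 + 226·3 + 254·4 + 81·2 = 2062
C has the highest Borda score (2479).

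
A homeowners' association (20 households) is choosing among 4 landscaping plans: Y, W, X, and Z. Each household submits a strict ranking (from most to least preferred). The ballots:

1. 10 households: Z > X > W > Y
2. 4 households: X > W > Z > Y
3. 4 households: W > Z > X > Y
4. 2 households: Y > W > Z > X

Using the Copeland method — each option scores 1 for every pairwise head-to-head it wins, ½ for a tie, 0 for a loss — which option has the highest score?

Z

Y: loses to W, X, and Z → score 0.
W: beats Y; ties Z; loses to X → score 1.5.
X: beats Y and W; loses to Z → score 2.
Z: beats Y and X; ties W → score 2.5.
Z has the best pairwise record.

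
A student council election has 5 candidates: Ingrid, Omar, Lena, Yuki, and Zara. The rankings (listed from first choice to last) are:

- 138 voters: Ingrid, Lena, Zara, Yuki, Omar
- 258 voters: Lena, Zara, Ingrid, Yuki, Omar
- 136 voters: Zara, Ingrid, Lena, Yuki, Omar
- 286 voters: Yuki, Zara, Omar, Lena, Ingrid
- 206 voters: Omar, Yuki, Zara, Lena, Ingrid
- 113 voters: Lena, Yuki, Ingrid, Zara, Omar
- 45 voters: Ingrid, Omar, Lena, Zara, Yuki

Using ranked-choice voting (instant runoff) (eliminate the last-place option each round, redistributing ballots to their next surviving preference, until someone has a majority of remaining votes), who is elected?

Round 1: Ingrid 183, Omar 206, Lena 371, Yuki 286, Zara 136. Eliminate Zara.
Round 2: Ingrid 319, Omar 206, Lena 371, Yuki 286. Eliminate Omar.
Round 3: Ingrid 319, Lena 371, Yuki 492. Eliminate Ingrid.
Round 4: Lena 690, Yuki 492. Lena has a majority.

Lena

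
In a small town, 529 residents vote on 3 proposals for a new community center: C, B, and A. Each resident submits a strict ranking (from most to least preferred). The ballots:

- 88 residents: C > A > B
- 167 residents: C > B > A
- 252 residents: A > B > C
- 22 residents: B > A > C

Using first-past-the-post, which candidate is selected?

C

First-place votes: C 255, B 22, A 252.
C has the most first-place votes.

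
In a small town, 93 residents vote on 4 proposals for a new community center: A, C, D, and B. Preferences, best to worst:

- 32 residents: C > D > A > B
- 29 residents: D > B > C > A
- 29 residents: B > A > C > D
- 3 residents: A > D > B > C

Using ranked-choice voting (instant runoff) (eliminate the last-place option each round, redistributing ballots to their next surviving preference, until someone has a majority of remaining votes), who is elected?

Round 1: A 3, C 32, D 29, B 29. Eliminate A.
Round 2: C 32, D 32, B 29. Eliminate B.
Round 3: C 61, D 32. C has a majority.

C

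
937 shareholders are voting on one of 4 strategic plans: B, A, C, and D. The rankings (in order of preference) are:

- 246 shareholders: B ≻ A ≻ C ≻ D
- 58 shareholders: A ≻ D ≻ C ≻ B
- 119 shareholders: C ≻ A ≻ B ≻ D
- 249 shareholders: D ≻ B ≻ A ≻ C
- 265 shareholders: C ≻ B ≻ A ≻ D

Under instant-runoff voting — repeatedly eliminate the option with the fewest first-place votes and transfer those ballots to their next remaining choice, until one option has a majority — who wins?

C

Round 1: B 246, A 58, C 384, D 249. Eliminate A.
Round 2: B 246, C 384, D 307. Eliminate B.
Round 3: C 630, D 307. C has a majority.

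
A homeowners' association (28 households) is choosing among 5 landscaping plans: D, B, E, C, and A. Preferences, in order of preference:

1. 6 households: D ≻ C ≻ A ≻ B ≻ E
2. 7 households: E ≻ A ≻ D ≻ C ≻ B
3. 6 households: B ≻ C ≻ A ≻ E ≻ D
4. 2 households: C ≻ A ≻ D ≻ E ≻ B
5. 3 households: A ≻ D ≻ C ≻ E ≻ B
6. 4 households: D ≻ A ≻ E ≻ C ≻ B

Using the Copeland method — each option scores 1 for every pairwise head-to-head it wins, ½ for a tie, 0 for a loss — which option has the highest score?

D: beats B, E, and C; loses to A → score 3.
B: loses to D, E, C, and A → score 0.
E: beats B; loses to D, C, and A → score 1.
C: beats B and E; ties A; loses to D → score 2.5.
A: beats D, B, and E; ties C → score 3.5.
A has the best pairwise record.

A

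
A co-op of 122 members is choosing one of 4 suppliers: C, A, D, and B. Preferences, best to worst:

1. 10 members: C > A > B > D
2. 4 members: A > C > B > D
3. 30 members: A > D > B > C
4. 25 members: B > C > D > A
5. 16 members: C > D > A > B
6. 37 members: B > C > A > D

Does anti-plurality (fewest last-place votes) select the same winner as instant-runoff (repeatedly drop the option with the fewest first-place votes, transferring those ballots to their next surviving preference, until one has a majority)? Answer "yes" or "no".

yes

Anti-plurality — last-place votes: C 30, A 25, D 51, B 16. Winner: B.
Instant-runoff — R1 C 26, A 34, D 0, B 62 (B winner). Winner: B.
The two methods agree.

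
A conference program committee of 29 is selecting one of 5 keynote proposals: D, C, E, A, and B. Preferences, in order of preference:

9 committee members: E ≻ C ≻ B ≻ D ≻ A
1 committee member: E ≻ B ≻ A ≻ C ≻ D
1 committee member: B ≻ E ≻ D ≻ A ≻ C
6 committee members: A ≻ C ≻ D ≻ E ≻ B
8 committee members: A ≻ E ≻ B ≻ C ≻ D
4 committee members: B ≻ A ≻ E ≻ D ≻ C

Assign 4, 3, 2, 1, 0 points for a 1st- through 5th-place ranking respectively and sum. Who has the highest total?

D: 9·1 + 1·0 + 1·2 + 6·2 + 8·0 + 4·1 = 27
C: 9·3 + 1·1 + 1·0 + 6·3 + 8·1 + 4·0 = 54
E: 9·4 + 1·4 + 1·3 + 6·1 + 8·3 + 4·2 = 81
A: 9·0 + 1·2 + 1·1 + 6·4 + 8·4 + 4·3 = 71
B: 9·2 + 1·3 + 1·4 + 6·0 + 8·2 + 4·4 = 57
E has the highest Borda score (81).

E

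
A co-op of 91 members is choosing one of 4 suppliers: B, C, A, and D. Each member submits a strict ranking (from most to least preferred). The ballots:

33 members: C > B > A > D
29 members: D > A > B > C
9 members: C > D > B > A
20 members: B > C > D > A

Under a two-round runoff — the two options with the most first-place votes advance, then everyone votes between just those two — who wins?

Round 1 first-place votes: B 20, C 42, A 0, D 29.
C and D advance.
Runoff: C is preferred to D by 62 voters; D by 29.
C wins the runoff.

C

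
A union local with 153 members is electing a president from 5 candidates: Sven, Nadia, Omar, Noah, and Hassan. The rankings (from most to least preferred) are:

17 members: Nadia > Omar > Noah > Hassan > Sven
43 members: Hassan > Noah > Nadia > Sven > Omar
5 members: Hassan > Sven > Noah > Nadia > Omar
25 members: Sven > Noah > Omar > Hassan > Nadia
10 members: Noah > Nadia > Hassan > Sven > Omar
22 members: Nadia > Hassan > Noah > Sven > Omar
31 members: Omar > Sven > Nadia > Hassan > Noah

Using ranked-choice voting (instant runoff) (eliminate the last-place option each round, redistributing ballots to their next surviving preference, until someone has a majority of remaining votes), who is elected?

Nadia

Round 1: Sven 25, Nadia 39, Omar 31, Noah 10, Hassan 48. Eliminate Noah.
Round 2: Sven 25, Nadia 49, Omar 31, Hassan 48. Eliminate Sven.
Round 3: Nadia 49, Omar 56, Hassan 48. Eliminate Hassan.
Round 4: Nadia 97, Omar 56. Nadia has a majority.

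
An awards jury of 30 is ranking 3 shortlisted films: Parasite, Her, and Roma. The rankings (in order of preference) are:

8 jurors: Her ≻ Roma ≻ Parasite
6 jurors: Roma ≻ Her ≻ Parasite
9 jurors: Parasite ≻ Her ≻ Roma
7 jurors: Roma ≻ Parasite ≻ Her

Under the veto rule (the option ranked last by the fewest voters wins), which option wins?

Last-place votes: Parasite 14, Her 7, Roma 9.
Her is ranked last by the fewest voters, so Her wins.

Her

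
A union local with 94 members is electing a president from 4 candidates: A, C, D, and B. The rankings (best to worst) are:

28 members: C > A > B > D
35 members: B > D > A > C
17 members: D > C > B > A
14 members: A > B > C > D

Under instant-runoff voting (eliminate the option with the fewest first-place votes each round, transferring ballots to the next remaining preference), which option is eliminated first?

Round 1: A 14, C 28, D 17, B 35. Eliminate A.

A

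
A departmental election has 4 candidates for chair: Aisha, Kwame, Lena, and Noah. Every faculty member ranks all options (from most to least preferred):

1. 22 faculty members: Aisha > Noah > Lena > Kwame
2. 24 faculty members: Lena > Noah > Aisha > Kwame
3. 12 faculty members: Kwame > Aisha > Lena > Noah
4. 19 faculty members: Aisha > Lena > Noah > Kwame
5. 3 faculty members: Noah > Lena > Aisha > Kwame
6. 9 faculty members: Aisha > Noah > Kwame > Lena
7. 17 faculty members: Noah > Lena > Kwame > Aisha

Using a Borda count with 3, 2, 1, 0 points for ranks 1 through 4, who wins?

Aisha

Aisha: 22·3 + 24·1 + 12·2 + 19·3 + 3·1 + 9·3 + 17·0 = 201
Kwame: 22·0 + 24·0 + 12·3 + 19·0 + 3·0 + 9·1 + 17·1 = 62
Lena: 22·1 + 24·3 + 12·1 + 19·2 + 3·2 + 9·0 + 17·2 = 184
Noah: 22·2 + 24·2 + 12·0 + 19·1 + 3·3 + 9·2 + 17·3 = 189
Aisha has the highest Borda score (201).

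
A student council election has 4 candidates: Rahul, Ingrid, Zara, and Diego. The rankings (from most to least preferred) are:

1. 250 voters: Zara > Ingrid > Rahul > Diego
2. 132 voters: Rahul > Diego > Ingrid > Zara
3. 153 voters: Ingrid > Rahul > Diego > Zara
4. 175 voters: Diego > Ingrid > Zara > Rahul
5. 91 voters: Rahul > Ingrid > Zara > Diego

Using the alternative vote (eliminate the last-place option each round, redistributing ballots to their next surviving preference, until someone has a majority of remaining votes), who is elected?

Round 1: Rahul 223, Ingrid 153, Zara 250, Diego 175. Eliminate Ingrid.
Round 2: Rahul 376, Zara 250, Diego 175. Eliminate Diego.
Round 3: Rahul 376, Zara 425. Zara has a majority.

Zara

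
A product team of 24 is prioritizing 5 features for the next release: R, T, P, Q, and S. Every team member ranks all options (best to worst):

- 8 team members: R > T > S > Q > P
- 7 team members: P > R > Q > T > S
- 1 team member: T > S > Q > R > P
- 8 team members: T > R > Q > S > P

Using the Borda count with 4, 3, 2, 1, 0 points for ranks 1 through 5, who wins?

R: 8·4 + 7·3 + 1·1 + 8·3 = 78
T: 8·3 + 7·1 + 1·4 + 8·4 = 67
P: 8·0 + 7·4 + 1·0 + 8·0 = 28
Q: 8·1 + 7·2 + 1·2 + 8·2 = 40
S: 8·2 + 7·0 + 1·3 + 8·1 = 27
R has the highest Borda score (78).

R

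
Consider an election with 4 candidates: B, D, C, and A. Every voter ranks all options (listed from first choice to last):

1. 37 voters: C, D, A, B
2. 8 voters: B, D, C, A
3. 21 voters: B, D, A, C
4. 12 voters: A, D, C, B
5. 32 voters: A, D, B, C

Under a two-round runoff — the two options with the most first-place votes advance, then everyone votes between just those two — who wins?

Round 1 first-place votes: B 29, D 0, C 37, A 44.
A and C advance.
Runoff: A is preferred to C by 65 voters; C by 45.
A wins the runoff.

A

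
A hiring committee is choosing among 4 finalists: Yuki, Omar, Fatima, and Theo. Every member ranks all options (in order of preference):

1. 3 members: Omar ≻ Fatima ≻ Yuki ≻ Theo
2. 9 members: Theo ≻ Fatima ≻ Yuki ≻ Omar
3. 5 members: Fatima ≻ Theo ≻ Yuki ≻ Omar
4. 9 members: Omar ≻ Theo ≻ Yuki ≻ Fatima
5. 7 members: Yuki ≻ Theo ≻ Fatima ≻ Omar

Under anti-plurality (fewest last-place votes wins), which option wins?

Last-place votes: Yuki 0, Omar 21, Fatima 9, Theo 3.
Yuki is ranked last by the fewest voters, so Yuki wins.

Yuki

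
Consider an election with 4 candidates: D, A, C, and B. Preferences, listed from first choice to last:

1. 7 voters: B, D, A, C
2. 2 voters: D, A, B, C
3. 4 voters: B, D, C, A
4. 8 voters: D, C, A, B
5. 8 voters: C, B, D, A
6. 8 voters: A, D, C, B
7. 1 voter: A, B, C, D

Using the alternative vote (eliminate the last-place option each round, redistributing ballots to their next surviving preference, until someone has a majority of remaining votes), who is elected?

Round 1: D 10, A 9, C 8, B 11. Eliminate C.
Round 2: D 10, A 9, B 19. Eliminate A.
Round 3: D 18, B 20. B has a majority.

B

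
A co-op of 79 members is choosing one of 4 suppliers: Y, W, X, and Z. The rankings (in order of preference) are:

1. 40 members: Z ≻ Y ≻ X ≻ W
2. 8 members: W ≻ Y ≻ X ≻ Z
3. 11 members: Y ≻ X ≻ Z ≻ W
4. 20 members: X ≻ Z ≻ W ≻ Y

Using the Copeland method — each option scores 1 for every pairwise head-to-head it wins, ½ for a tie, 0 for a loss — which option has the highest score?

Y: beats W and X; loses to Z → score 2.
W: loses to Y, X, and Z → score 0.
X: beats W; loses to Y and Z → score 1.
Z: beats Y, W, and X → score 3.
Z has the best pairwise record.

Z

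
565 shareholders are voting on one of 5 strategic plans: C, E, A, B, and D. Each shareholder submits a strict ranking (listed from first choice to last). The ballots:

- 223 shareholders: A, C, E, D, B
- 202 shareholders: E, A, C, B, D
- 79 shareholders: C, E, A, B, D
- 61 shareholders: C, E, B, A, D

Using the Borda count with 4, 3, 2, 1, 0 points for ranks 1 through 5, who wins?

C: 223·3 + 202·2 + 79·4 + 61·4 = 1633
E: 223·2 + 202·4 + 79·3 + 61·3 = 1674
A: 223·4 + 202·3 + 79·2 + 61·1 = 1717
B: 223·0 + 202·1 + 79·1 + 61·2 = 403
D: 223·1 + 202·0 + 79·0 + 61·0 = 223
A has the highest Borda score (1717).

A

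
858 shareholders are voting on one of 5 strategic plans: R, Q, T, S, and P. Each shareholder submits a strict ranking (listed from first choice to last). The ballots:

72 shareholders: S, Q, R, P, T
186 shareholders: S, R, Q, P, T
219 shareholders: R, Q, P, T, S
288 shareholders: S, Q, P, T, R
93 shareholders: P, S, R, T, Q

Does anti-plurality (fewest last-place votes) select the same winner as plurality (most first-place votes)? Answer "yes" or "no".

no

Anti-plurality — last-place votes: R 288, Q 93, T 258, S 219, P 0. Winner: P.
Plurality — first-place votes: R 219, Q 0, T 0, S 546, P 93. Winner: S.
The two methods disagree.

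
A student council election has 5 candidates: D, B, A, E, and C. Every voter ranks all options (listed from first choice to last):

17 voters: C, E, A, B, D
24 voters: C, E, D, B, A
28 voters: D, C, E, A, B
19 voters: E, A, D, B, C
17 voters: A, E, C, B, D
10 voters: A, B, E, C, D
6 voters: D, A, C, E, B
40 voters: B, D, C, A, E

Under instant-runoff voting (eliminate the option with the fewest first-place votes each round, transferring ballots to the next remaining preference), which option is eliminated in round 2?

D

Round 1: D 34, B 40, A 27, E 19, C 41. Eliminate E.
Round 2: D 34, B 40, A 46, C 41. Eliminate D.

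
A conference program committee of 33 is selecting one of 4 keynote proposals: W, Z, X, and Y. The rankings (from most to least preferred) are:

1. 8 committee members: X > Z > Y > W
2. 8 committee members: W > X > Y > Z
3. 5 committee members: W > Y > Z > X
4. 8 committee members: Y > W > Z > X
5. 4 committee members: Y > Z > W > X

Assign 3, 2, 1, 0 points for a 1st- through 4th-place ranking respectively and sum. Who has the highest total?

Y

W: 8·0 + 8·3 + 5·3 + 8·2 + 4·1 = 59
Z: 8·2 + 8·0 + 5·1 + 8·1 + 4·2 = 37
X: 8·3 + 8·2 + 5·0 + 8·0 + 4·0 = 40
Y: 8·1 + 8·1 + 5·2 + 8·3 + 4·3 = 62
Y has the highest Borda score (62).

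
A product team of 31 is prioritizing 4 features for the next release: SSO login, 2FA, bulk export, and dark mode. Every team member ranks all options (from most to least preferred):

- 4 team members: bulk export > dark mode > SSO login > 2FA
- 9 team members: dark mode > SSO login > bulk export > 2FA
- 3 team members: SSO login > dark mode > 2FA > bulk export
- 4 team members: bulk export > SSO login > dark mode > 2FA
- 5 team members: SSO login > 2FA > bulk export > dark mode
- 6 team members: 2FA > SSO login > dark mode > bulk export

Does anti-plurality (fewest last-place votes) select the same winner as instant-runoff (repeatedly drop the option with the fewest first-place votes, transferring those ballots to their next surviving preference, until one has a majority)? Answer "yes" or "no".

Anti-plurality — last-place votes: SSO login 0, 2FA 17, bulk export 9, dark mode 5. Winner: SSO login.
Instant-runoff — R1 SSO login 8, 2FA 6, bulk export 8, dark mode 9 (2FA out); R2 SSO login 14, bulk export 8, dark mode 9 (bulk export out); R3 SSO login 18, dark mode 13 (SSO login winner). Winner: SSO login.
The two methods agree.

yes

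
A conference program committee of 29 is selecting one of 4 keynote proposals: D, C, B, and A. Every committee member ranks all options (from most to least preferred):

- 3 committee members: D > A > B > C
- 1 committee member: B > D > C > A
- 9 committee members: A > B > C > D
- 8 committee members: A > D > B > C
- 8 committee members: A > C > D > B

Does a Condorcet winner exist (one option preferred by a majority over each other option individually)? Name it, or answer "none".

A vs D: 25–4 for A.
A vs C: 28–1 for A.
A vs B: 28–1 for A.
A beats every other option head-to-head.

A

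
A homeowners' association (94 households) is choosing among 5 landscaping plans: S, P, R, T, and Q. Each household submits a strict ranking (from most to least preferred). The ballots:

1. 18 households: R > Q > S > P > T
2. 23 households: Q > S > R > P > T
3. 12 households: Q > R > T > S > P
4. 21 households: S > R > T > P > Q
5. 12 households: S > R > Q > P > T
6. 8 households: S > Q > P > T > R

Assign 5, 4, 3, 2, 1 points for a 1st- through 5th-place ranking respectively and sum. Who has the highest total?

S

S: 18·3 + 23·4 + 12·2 + 21·5 + 12·5 + 8·5 = 375
P: 18·2 + 23·2 + 12·1 + 21·2 + 12·2 + 8·3 = 184
R: 18·5 + 23·3 + 12·4 + 21·4 + 12·4 + 8·1 = 347
T: 18·1 + 23·1 + 12·3 + 21·3 + 12·1 + 8·2 = 168
Q: 18·4 + 23·5 + 12·5 + 21·1 + 12·3 + 8·4 = 336
S has the highest Borda score (375).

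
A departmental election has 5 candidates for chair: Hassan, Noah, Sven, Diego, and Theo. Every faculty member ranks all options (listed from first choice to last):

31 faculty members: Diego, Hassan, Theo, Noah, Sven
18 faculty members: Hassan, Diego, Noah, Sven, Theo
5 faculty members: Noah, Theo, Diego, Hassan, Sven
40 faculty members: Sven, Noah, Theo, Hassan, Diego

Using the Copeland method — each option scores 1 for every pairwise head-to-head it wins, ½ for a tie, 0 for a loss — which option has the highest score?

Hassan: beats Noah, Sven, Diego, and Theo → score 4.
Noah: beats Sven and Theo; loses to Hassan and Diego → score 2.
Sven: beats Theo; loses to Hassan, Noah, and Diego → score 1.
Diego: beats Noah, Sven, and Theo; loses to Hassan → score 3.
Theo: loses to Hassan, Noah, Sven, and Diego → score 0.
Hassan has the best pairwise record.

Hassan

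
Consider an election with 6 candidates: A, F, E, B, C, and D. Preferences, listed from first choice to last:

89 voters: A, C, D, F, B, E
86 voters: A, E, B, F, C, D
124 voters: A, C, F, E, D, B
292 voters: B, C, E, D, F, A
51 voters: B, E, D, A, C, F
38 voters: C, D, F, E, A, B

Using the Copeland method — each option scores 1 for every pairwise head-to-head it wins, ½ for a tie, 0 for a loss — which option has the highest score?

B

A: beats F and C; loses to E, B, and D → score 2.
F: loses to A, E, B, C, and D → score 0.
E: beats A, F, and D; loses to B and C → score 3.
B: beats A, F, E, C, and D → score 5.
C: beats F, E, and D; loses to A and B → score 3.
D: beats A and F; loses to E, B, and C → score 2.
B has the best pairwise record.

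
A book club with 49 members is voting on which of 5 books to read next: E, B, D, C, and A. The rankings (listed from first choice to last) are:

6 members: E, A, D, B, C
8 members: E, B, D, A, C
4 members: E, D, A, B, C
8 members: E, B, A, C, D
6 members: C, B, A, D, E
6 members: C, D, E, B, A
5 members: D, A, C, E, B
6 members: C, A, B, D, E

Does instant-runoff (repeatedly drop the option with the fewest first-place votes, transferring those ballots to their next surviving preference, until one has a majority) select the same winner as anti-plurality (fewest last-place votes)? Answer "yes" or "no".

no

Instant-runoff — R1 E 26, B 0, D 5, C 18, A 0 (E winner). Winner: E.
Anti-plurality — last-place votes: E 12, B 5, D 8, C 18, A 6. Winner: B.
The two methods disagree.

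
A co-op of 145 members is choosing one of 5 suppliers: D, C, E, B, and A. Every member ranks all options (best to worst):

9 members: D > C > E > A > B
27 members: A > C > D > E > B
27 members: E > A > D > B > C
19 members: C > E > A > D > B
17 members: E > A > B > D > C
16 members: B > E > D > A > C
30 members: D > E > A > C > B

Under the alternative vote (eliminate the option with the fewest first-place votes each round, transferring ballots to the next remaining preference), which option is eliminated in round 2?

C

Round 1: D 39, C 19, E 44, B 16, A 27. Eliminate B.
Round 2: D 39, C 19, E 60, A 27. Eliminate C.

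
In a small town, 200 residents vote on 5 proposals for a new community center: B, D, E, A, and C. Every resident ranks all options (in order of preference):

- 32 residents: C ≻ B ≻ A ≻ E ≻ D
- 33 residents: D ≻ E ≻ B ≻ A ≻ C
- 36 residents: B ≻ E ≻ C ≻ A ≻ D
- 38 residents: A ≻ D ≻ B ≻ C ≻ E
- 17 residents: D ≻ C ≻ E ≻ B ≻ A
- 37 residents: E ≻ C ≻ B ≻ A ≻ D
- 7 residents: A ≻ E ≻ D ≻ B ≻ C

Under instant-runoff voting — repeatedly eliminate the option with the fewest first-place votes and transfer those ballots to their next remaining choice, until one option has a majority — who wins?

Round 1: B 36, D 50, E 37, A 45, C 32. Eliminate C.
Round 2: B 68, D 50, E 37, A 45. Eliminate E.
Round 3: B 105, D 50, A 45. B has a majority.

B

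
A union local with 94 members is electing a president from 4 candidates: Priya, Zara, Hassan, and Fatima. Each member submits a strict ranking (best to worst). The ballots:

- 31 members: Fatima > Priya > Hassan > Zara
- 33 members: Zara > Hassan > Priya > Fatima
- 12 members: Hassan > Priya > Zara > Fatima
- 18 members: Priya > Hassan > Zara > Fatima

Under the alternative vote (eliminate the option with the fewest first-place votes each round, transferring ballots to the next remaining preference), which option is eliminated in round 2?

Priya

Round 1: Priya 18, Zara 33, Hassan 12, Fatima 31. Eliminate Hassan.
Round 2: Priya 30, Zara 33, Fatima 31. Eliminate Priya.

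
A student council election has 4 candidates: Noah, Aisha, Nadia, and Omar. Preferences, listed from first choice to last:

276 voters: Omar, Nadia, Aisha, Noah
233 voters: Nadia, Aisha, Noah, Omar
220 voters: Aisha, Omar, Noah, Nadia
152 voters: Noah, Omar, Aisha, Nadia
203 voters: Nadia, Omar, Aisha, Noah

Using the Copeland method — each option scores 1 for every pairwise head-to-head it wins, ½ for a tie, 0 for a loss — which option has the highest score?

Noah: loses to Aisha, Nadia, and Omar → score 0.
Aisha: beats Noah; loses to Nadia and Omar → score 1.
Nadia: beats Noah and Aisha; loses to Omar → score 2.
Omar: beats Noah, Aisha, and Nadia → score 3.
Omar has the best pairwise record.

Omar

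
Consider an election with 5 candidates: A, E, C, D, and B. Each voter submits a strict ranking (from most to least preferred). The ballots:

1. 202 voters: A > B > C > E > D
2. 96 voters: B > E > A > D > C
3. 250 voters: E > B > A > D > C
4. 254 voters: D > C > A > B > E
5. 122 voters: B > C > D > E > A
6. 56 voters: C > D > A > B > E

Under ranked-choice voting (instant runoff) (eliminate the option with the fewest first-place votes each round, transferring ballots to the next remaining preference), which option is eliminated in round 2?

A

Round 1: A 202, E 250, C 56, D 254, B 218. Eliminate C.
Round 2: A 202, E 250, D 310, B 218. Eliminate A.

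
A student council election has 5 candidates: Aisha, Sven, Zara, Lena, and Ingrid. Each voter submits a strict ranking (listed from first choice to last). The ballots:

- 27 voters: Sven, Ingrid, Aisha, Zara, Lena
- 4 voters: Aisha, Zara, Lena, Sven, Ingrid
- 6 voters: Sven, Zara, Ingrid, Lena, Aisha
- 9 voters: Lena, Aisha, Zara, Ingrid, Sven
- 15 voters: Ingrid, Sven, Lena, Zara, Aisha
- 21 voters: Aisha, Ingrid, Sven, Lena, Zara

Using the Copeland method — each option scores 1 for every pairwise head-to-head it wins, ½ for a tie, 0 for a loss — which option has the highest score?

Ingrid

Aisha: beats Zara and Lena; loses to Sven and Ingrid → score 2.
Sven: beats Aisha, Zara, and Lena; loses to Ingrid → score 3.
Zara: loses to Aisha, Sven, Lena, and Ingrid → score 0.
Lena: beats Zara; loses to Aisha, Sven, and Ingrid → score 1.
Ingrid: beats Aisha, Sven, Zara, and Lena → score 4.
Ingrid has the best pairwise record.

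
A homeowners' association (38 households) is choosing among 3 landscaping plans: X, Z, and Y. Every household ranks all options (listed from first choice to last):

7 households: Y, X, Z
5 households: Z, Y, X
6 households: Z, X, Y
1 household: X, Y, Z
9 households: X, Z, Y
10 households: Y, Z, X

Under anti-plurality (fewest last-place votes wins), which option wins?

Last-place votes: X 15, Z 8, Y 15.
Z is ranked last by the fewest voters, so Z wins.

Z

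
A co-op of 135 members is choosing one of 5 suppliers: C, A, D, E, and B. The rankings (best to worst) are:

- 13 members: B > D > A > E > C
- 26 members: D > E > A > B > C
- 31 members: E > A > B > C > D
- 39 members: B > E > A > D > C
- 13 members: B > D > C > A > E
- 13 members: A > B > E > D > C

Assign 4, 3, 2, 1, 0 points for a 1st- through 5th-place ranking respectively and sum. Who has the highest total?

B

C: 13·0 + 26·0 + 31·1 + 39·0 + 13·2 + 13·0 = 57
A: 13·2 + 26·2 + 31·3 + 39·2 + 13·1 + 13·4 = 314
D: 13·3 + 26·4 + 31·0 + 39·1 + 13·3 + 13·1 = 234
E: 13·1 + 26·3 + 31·4 + 39·3 + 13·0 + 13·2 = 358
B: 13·4 + 26·1 + 31·2 + 39·4 + 13·4 + 13·3 = 387
B has the highest Borda score (387).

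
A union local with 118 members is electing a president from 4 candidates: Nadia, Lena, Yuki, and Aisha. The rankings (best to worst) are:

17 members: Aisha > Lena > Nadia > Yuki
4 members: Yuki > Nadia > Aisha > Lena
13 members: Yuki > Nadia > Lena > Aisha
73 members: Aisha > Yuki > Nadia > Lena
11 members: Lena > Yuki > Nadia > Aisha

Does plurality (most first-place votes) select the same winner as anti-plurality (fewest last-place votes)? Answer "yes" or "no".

Plurality — first-place votes: Nadia 0, Lena 11, Yuki 17, Aisha 90. Winner: Aisha.
Anti-plurality — last-place votes: Nadia 0, Lena 77, Yuki 17, Aisha 24. Winner: Nadia.
The two methods disagree.

no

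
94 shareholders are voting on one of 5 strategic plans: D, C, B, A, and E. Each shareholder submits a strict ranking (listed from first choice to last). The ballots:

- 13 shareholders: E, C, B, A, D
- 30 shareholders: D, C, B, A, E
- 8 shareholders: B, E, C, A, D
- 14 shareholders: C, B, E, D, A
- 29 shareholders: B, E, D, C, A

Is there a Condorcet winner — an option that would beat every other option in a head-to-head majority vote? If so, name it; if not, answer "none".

none

Checking pairwise contests:
B beats D 64–30.
D beats C 59–35.
C beats B 57–37.
D beats A 73–21.
B beats E 81–13.
Every option loses at least one head-to-head, so there is no Condorcet winner.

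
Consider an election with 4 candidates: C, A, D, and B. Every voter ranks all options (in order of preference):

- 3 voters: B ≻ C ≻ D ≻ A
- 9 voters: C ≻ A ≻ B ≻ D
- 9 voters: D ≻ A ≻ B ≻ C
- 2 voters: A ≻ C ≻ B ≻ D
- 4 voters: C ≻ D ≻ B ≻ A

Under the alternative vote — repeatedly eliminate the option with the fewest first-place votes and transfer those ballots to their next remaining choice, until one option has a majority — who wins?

C

Round 1: C 13, A 2, D 9, B 3. Eliminate A.
Round 2: C 15, D 9, B 3. C has a majority.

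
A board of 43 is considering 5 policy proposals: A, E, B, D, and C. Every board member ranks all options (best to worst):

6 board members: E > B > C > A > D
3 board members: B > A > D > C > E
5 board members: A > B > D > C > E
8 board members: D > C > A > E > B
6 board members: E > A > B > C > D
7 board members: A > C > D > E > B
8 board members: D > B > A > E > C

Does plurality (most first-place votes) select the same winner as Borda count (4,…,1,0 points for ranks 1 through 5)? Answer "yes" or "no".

Plurality — first-place votes: A 12, E 12, B 3, D 16, C 0. Winner: D.
Borda — scores: A 113, E 71, B 81, D 94, C 71. Winner: A.
The two methods disagree.

no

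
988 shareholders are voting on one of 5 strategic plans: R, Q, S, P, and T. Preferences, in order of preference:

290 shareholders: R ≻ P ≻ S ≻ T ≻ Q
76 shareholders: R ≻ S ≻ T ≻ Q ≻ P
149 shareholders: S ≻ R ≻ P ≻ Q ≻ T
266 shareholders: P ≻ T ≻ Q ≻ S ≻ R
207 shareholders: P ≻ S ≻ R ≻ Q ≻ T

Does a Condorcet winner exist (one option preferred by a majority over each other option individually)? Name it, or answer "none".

none

Checking pairwise contests:
S beats R 622–366.
R beats Q 722–266.
P beats S 763–225.
R beats P 515–473.
R beats T 722–266.
Every option loses at least one head-to-head, so there is no Condorcet winner.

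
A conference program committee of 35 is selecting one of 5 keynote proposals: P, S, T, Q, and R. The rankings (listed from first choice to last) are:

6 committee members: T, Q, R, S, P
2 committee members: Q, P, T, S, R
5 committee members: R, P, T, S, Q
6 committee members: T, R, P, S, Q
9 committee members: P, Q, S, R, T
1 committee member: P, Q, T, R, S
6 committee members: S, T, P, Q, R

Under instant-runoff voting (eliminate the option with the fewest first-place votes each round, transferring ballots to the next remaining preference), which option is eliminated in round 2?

R

Round 1: P 10, S 6, T 12, Q 2, R 5. Eliminate Q.
Round 2: P 12, S 6, T 12, R 5. Eliminate R.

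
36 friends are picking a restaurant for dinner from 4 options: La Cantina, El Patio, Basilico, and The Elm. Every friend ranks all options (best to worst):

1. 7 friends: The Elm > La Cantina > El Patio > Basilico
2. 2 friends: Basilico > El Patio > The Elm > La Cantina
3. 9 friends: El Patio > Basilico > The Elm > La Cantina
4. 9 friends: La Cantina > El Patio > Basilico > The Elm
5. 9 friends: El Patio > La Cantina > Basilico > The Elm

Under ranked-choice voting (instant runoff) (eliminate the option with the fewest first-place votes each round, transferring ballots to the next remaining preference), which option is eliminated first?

Basilico

Round 1: La Cantina 9, El Patio 18, Basilico 2, The Elm 7. Eliminate Basilico.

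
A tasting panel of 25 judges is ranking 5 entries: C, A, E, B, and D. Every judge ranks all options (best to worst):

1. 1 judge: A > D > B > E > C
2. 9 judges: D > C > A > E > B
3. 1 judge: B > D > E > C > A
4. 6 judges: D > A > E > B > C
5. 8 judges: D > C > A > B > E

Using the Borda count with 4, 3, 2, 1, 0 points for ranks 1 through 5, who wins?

D

C: 1·0 + 9·3 + 1·1 + 6·0 + 8·3 = 52
A: 1·4 + 9·2 + 1·0 + 6·3 + 8·2 = 56
E: 1·1 + 9·1 + 1·2 + 6·2 + 8·0 = 24
B: 1·2 + 9·0 + 1·4 + 6·1 + 8·1 = 20
D: 1·3 + 9·4 + 1·3 + 6·4 + 8·4 = 98
D has the highest Borda score (98).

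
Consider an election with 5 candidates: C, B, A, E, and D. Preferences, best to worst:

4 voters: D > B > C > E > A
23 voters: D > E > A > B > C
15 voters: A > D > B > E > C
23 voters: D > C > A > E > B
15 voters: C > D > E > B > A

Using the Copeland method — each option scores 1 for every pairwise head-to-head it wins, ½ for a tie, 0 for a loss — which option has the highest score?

D

C: beats A and E; loses to B and D → score 2.
B: beats C; loses to A, E, and D → score 1.
A: beats B; loses to C, E, and D → score 1.
E: beats B and A; loses to C and D → score 2.
D: beats C, B, A, and E → score 4.
D has the best pairwise record.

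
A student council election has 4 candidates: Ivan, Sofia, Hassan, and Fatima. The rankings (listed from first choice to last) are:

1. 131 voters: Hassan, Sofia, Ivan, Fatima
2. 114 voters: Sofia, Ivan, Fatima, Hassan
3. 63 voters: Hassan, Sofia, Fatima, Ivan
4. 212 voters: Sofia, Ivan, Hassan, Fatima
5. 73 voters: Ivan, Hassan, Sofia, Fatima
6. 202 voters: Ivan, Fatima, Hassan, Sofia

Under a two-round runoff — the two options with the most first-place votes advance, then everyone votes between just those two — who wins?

Sofia

Round 1 first-place votes: Ivan 275, Sofia 326, Hassan 194, Fatima 0.
Sofia and Ivan advance.
Runoff: Sofia is preferred to Ivan by 520 voters; Ivan by 275.
Sofia wins the runoff.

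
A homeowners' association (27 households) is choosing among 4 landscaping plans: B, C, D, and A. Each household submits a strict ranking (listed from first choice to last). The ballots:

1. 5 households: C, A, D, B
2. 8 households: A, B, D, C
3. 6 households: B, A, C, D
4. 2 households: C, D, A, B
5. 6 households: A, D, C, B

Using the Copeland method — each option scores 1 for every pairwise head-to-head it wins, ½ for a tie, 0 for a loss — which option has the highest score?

A

B: beats C and D; loses to A → score 2.
C: loses to B, D, and A → score 0.
D: beats C; loses to B and A → score 1.
A: beats B, C, and D → score 3.
A has the best pairwise record.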